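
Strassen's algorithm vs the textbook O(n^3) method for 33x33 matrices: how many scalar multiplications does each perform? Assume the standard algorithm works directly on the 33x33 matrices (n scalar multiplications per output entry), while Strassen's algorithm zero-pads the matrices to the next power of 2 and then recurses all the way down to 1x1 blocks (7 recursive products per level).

Matrix multiplication for 33x33 matrices:

Strassen's algorithm requires power-of-2 dimensions. Pad 33x33 to 64x64 (next power of 2).

Standard algorithm: 33^3 = 35937 multiplications
Strassen's algorithm: 7^(log2(64)) = 7^6 = 117649 multiplications
Difference: 35937 - 117649 = -81712 (Strassen uses MORE here due to padding overhead — for small or just-over-power-of-2 n, padding can outweigh the per-level savings)

Standard: 35937 multiplications (33^3). Strassen: 117649 multiplications (7^6, after padding to 64x64). Strassen reduces 8 recursive multiplications to 7 at each level.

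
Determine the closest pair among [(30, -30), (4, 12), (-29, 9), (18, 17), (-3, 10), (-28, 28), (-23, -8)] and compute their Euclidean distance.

Computing all pairwise distances among 7 points:

d((30, -30), (4, 12)) = 49.3964
d((30, -30), (-29, 9)) = 70.7248
d((30, -30), (18, 17)) = 48.5077
d((30, -30), (-3, 10)) = 51.8556
d((30, -30), (-28, 28)) = 82.0244
d((30, -30), (-23, -8)) = 57.3847
d((4, 12), (-29, 9)) = 33.1361
d((4, 12), (18, 17)) = 14.8661
d((4, 12), (-3, 10)) = 7.2801 <-- minimum
d((4, 12), (-28, 28)) = 35.7771
d((4, 12), (-23, -8)) = 33.6006
d((-29, 9), (18, 17)) = 47.676
d((-29, 9), (-3, 10)) = 26.0192
d((-29, 9), (-28, 28)) = 19.0263
d((-29, 9), (-23, -8)) = 18.0278
d((18, 17), (-3, 10)) = 22.1359
d((18, 17), (-28, 28)) = 47.2969
d((18, 17), (-23, -8)) = 48.0208
d((-3, 10), (-28, 28)) = 30.8058
d((-3, 10), (-23, -8)) = 26.9072
d((-28, 28), (-23, -8)) = 36.3456

Closest pair: (4, 12) and (-3, 10) with distance 7.2801

The closest pair is (4, 12) and (-3, 10) with Euclidean distance 7.2801. For 7 points, brute-force pairwise comparison is shown above. For large n, the divide-and-conquer algorithm (sort by x, recurse on halves, check the dividing strip) achieves O(n log n).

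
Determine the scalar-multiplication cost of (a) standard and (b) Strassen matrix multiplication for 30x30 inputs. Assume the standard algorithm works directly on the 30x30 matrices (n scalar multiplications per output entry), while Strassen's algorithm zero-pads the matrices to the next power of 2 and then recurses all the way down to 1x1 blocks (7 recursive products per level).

Matrix multiplication for 30x30 matrices:

Strassen's algorithm requires power-of-2 dimensions. Pad 30x30 to 32x32 (next power of 2).

Standard algorithm: 30^3 = 27000 multiplications
Strassen's algorithm: 7^(log2(32)) = 7^5 = 16807 multiplications
Savings: 27000 - 16807 = 10193 multiplications

Standard: 27000 multiplications (30^3). Strassen: 16807 multiplications (7^5, after padding to 32x32). Strassen reduces 8 recursive multiplications to 7 at each level.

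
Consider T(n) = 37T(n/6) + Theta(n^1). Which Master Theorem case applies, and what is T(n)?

Master Theorem for T(n) = 37T(n/6) + O(n^1):

a = 37, b = 6, c = 1
log_b(a) = log_6(37) = 2.0153

Case 1: c = 1 < log_6(37) = 2.0153
T(n) = O(n^(log_6 37))

For T(n) = 37T(n/6) + O(n^1): log_6(37) = 2.0153. This is Case 1 of the Master Theorem (c < log_b(a), work dominated by leaves), giving O(n^(log_6 37)).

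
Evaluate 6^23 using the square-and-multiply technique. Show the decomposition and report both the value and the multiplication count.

Computing 6^23 by squaring (build up from 6^1; each line after the first costs one multiplication):

6^1 = 6
6^2 = (6^1)^2 = 6^2 = 36
6^4 = (6^2)^2 = 36^2 = 1296
6^5 = 6 * 6^4 = 6 * 1296 = 7776
6^10 = (6^5)^2 = 7776^2 = 60466176
6^11 = 6 * 6^10 = 6 * 60466176 = 362797056
6^22 = (6^11)^2 = 362797056^2 = 131621703842267136
6^23 = 6 * 6^22 = 6 * 131621703842267136 = 789730223053602816

Result: 789730223053602816
Multiplications needed: 7 (7 lines after 6^1)

6^23 = 789730223053602816. Using exponentiation by squaring, this requires 7 multiplications. The key idea: if the exponent is even, square the half-power; if odd, multiply by the base once.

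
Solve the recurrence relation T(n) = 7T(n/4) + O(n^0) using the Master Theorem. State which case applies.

Master Theorem for T(n) = 7T(n/4) + O(n^0):

a = 7, b = 4, c = 0
log_b(a) = log_4(7) = 1.4037

Case 1: c = 0 < log_4(7) = 1.4037
T(n) = O(n^(log_4 7))

For T(n) = 7T(n/4) + O(n^0): log_4(7) = 1.4037. This is Case 1 of the Master Theorem (c < log_b(a), work dominated by leaves), giving O(n^(log_4 7)).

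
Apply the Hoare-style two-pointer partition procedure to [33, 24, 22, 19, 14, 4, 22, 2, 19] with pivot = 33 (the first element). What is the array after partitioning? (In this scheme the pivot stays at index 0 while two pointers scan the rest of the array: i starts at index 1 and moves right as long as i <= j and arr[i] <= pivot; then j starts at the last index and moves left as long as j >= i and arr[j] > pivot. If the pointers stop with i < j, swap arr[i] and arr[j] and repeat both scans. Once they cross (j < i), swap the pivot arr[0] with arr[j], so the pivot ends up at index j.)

Hoare-style two-pointer partition with pivot = 33:

Initial array: [33, 24, 22, 19, 14, 4, 22, 2, 19]

Pointers start at i = 1, j = 8.
i ends at 9, j ends at 8: the pointers have crossed (j < i), so scanning stops.

Swap pivot arr[0] with arr[8] to place pivot at position 8: [19, 24, 22, 19, 14, 4, 22, 2, 33]
Pivot position: 8

After partitioning with pivot 33, the array becomes [19, 24, 22, 19, 14, 4, 22, 2, 33]. The pivot is placed at index 8. All elements to the left of the pivot are <= 33, and all elements to the right are > 33.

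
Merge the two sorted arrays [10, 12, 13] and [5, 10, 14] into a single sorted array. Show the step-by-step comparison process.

Merging process:

Compare 10 vs 5: take 5 from right. Merged: [5]
Compare 10 vs 10: take 10 from left. Merged: [5, 10]
Compare 12 vs 10: take 10 from right. Merged: [5, 10, 10]
Compare 12 vs 14: take 12 from left. Merged: [5, 10, 10, 12]
Compare 13 vs 14: take 13 from left. Merged: [5, 10, 10, 12, 13]
Append remaining from right: [14]. Merged: [5, 10, 10, 12, 13, 14]

Final merged array: [5, 10, 10, 12, 13, 14]
Total comparisons: 5

The merged array is [5, 10, 10, 12, 13, 14], requiring 5 comparisons. The merge step runs in O(n) time where n is the total number of elements.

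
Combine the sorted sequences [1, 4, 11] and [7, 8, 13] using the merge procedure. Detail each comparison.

Merging process:

Compare 1 vs 7: take 1 from left. Merged: [1]
Compare 4 vs 7: take 4 from left. Merged: [1, 4]
Compare 11 vs 7: take 7 from right. Merged: [1, 4, 7]
Compare 11 vs 8: take 8 from right. Merged: [1, 4, 7, 8]
Compare 11 vs 13: take 11 from left. Merged: [1, 4, 7, 8, 11]
Append remaining from right: [13]. Merged: [1, 4, 7, 8, 11, 13]

Final merged array: [1, 4, 7, 8, 11, 13]
Total comparisons: 5

The merged array is [1, 4, 7, 8, 11, 13], requiring 5 comparisons. The merge step runs in O(n) time where n is the total number of elements.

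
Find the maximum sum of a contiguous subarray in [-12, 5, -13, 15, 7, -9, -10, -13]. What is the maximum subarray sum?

Using Kadane's algorithm on [-12, 5, -13, 15, 7, -9, -10, -13]:

Scanning through the array:
Position 1 (value 5): max_ending_here = 5, max_so_far = 5
Position 2 (value -13): max_ending_here = -8, max_so_far = 5
Position 3 (value 15): max_ending_here = 15, max_so_far = 15
Position 4 (value 7): max_ending_here = 22, max_so_far = 22
Position 5 (value -9): max_ending_here = 13, max_so_far = 22
Position 6 (value -10): max_ending_here = 3, max_so_far = 22
Position 7 (value -13): max_ending_here = -10, max_so_far = 22

Maximum subarray: [15, 7]
Maximum sum: 22

The maximum subarray is [15, 7] with sum 22. This subarray runs from index 3 to index 4.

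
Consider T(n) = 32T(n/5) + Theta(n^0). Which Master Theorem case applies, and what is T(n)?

Master Theorem for T(n) = 32T(n/5) + O(n^0):

a = 32, b = 5, c = 0
log_b(a) = log_5(32) = 2.1534

Case 1: c = 0 < log_5(32) = 2.1534
T(n) = O(n^(log_5 32))

For T(n) = 32T(n/5) + O(n^0): log_5(32) = 2.1534. This is Case 1 of the Master Theorem (c < log_b(a), work dominated by leaves), giving O(n^(log_5 32)).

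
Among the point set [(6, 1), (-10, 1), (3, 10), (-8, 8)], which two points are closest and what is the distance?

Computing all pairwise distances among 4 points:

d((6, 1), (-10, 1)) = 16.0
d((6, 1), (3, 10)) = 9.4868
d((6, 1), (-8, 8)) = 15.6525
d((-10, 1), (3, 10)) = 15.8114
d((-10, 1), (-8, 8)) = 7.2801 <-- minimum
d((3, 10), (-8, 8)) = 11.1803

Closest pair: (-10, 1) and (-8, 8) with distance 7.2801

The closest pair is (-10, 1) and (-8, 8) with Euclidean distance 7.2801. For 4 points, brute-force pairwise comparison is shown above. For large n, the divide-and-conquer algorithm (sort by x, recurse on halves, check the dividing strip) achieves O(n log n).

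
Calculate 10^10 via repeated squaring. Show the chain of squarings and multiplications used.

Computing 10^10 by squaring (build up from 10^1; each line after the first costs one multiplication):

10^1 = 10
10^2 = (10^1)^2 = 10^2 = 100
10^4 = (10^2)^2 = 100^2 = 10000
10^5 = 10 * 10^4 = 10 * 10000 = 100000
10^10 = (10^5)^2 = 100000^2 = 10000000000

Result: 10000000000
Multiplications needed: 4 (4 lines after 10^1)

10^10 = 10000000000. Using exponentiation by squaring, this requires 4 multiplications. The key idea: if the exponent is even, square the half-power; if odd, multiply by the base once.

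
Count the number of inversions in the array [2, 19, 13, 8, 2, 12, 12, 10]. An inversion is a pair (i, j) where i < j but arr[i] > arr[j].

Finding inversions in [2, 19, 13, 8, 2, 12, 12, 10]:

(1, 2): arr[1]=19 > arr[2]=13
(1, 3): arr[1]=19 > arr[3]=8
(1, 4): arr[1]=19 > arr[4]=2
(1, 5): arr[1]=19 > arr[5]=12
(1, 6): arr[1]=19 > arr[6]=12
(1, 7): arr[1]=19 > arr[7]=10
(2, 3): arr[2]=13 > arr[3]=8
(2, 4): arr[2]=13 > arr[4]=2
(2, 5): arr[2]=13 > arr[5]=12
(2, 6): arr[2]=13 > arr[6]=12
(2, 7): arr[2]=13 > arr[7]=10
(3, 4): arr[3]=8 > arr[4]=2
(5, 7): arr[5]=12 > arr[7]=10
(6, 7): arr[6]=12 > arr[7]=10

Total inversions: 14

The array has 14 inversion(s): (1,2), (1,3), (1,4), (1,5), (1,6), (1,7), (2,3), (2,4), (2,5), (2,6), (2,7), (3,4), (5,7), (6,7). Each pair (i,j) satisfies i < j and arr[i] > arr[j].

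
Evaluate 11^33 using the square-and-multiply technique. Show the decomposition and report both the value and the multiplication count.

Computing 11^33 by squaring (build up from 11^1; each line after the first costs one multiplication):

11^1 = 11
11^2 = (11^1)^2 = 11^2 = 121
11^4 = (11^2)^2 = 121^2 = 14641
11^8 = (11^4)^2 = 14641^2 = 214358881
11^16 = (11^8)^2 = 214358881^2 = 45949729863572161
11^32 = (11^16)^2 = 45949729863572161^2 = 2111377674535255285545615254209921
11^33 = 11 * 11^32 = 11 * 2111377674535255285545615254209921 = 23225154419887808141001767796309131

Result: 23225154419887808141001767796309131
Multiplications needed: 6 (6 lines after 11^1)

11^33 = 23225154419887808141001767796309131. Using exponentiation by squaring, this requires 6 multiplications. The key idea: if the exponent is even, square the half-power; if odd, multiply by the base once.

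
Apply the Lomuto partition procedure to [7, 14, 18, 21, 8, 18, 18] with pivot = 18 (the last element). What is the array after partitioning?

Lomuto partition with pivot = 18:

Initial array: [7, 14, 18, 21, 8, 18, 18]

arr[0]=7 <= 18: swap with position 0, array becomes [7, 14, 18, 21, 8, 18, 18]
arr[1]=14 <= 18: swap with position 1, array becomes [7, 14, 18, 21, 8, 18, 18]
arr[2]=18 <= 18: swap with position 2, array becomes [7, 14, 18, 21, 8, 18, 18]
arr[3]=21 > 18: no swap
arr[4]=8 <= 18: swap with position 3, array becomes [7, 14, 18, 8, 21, 18, 18]
arr[5]=18 <= 18: swap with position 4, array becomes [7, 14, 18, 8, 18, 21, 18]

Place pivot at position 5: [7, 14, 18, 8, 18, 18, 21]
Pivot position: 5

After partitioning with pivot 18, the array becomes [7, 14, 18, 8, 18, 18, 21]. The pivot is placed at index 5. All elements to the left of the pivot are <= 18, and all elements to the right are > 18.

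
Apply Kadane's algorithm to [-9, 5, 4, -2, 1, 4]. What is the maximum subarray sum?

Using Kadane's algorithm on [-9, 5, 4, -2, 1, 4]:

Scanning through the array:
Position 1 (value 5): max_ending_here = 5, max_so_far = 5
Position 2 (value 4): max_ending_here = 9, max_so_far = 9
Position 3 (value -2): max_ending_here = 7, max_so_far = 9
Position 4 (value 1): max_ending_here = 8, max_so_far = 9
Position 5 (value 4): max_ending_here = 12, max_so_far = 12

Maximum subarray: [5, 4, -2, 1, 4]
Maximum sum: 12

The maximum subarray is [5, 4, -2, 1, 4] with sum 12. This subarray runs from index 1 to index 5.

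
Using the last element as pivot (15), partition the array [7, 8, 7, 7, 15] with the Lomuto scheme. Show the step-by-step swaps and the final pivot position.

Lomuto partition with pivot = 15:

Initial array: [7, 8, 7, 7, 15]

arr[0]=7 <= 15: swap with position 0, array becomes [7, 8, 7, 7, 15]
arr[1]=8 <= 15: swap with position 1, array becomes [7, 8, 7, 7, 15]
arr[2]=7 <= 15: swap with position 2, array becomes [7, 8, 7, 7, 15]
arr[3]=7 <= 15: swap with position 3, array becomes [7, 8, 7, 7, 15]

Place pivot at position 4: [7, 8, 7, 7, 15]
Pivot position: 4

After partitioning with pivot 15, the array becomes [7, 8, 7, 7, 15]. The pivot is placed at index 4. All elements to the left of the pivot are <= 15, and all elements to the right are > 15.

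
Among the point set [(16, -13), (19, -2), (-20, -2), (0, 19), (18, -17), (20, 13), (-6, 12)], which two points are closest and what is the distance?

Computing all pairwise distances among 7 points:

d((16, -13), (19, -2)) = 11.4018
d((16, -13), (-20, -2)) = 37.6431
d((16, -13), (0, 19)) = 35.7771
d((16, -13), (18, -17)) = 4.4721 <-- minimum
d((16, -13), (20, 13)) = 26.3059
d((16, -13), (-6, 12)) = 33.3017
d((19, -2), (-20, -2)) = 39.0
d((19, -2), (0, 19)) = 28.3196
d((19, -2), (18, -17)) = 15.0333
d((19, -2), (20, 13)) = 15.0333
d((19, -2), (-6, 12)) = 28.6531
d((-20, -2), (0, 19)) = 29.0
d((-20, -2), (18, -17)) = 40.8534
d((-20, -2), (20, 13)) = 42.72
d((-20, -2), (-6, 12)) = 19.799
d((0, 19), (18, -17)) = 40.2492
d((0, 19), (20, 13)) = 20.8806
d((0, 19), (-6, 12)) = 9.2195
d((18, -17), (20, 13)) = 30.0666
d((18, -17), (-6, 12)) = 37.6431
d((20, 13), (-6, 12)) = 26.0192

Closest pair: (16, -13) and (18, -17) with distance 4.4721

The closest pair is (16, -13) and (18, -17) with Euclidean distance 4.4721. For 7 points, brute-force pairwise comparison is shown above. For large n, the divide-and-conquer algorithm (sort by x, recurse on halves, check the dividing strip) achieves O(n log n).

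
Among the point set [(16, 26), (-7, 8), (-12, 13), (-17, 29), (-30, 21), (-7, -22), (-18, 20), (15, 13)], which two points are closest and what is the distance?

Computing all pairwise distances among 8 points:

d((16, 26), (-7, 8)) = 29.2062
d((16, 26), (-12, 13)) = 30.8707
d((16, 26), (-17, 29)) = 33.1361
d((16, 26), (-30, 21)) = 46.2709
d((16, 26), (-7, -22)) = 53.2259
d((16, 26), (-18, 20)) = 34.5254
d((16, 26), (15, 13)) = 13.0384
d((-7, 8), (-12, 13)) = 7.0711 <-- minimum
d((-7, 8), (-17, 29)) = 23.2594
d((-7, 8), (-30, 21)) = 26.4197
d((-7, 8), (-7, -22)) = 30.0
d((-7, 8), (-18, 20)) = 16.2788
d((-7, 8), (15, 13)) = 22.561
d((-12, 13), (-17, 29)) = 16.7631
d((-12, 13), (-30, 21)) = 19.6977
d((-12, 13), (-7, -22)) = 35.3553
d((-12, 13), (-18, 20)) = 9.2195
d((-12, 13), (15, 13)) = 27.0
d((-17, 29), (-30, 21)) = 15.2643
d((-17, 29), (-7, -22)) = 51.9711
d((-17, 29), (-18, 20)) = 9.0554
d((-17, 29), (15, 13)) = 35.7771
d((-30, 21), (-7, -22)) = 48.7647
d((-30, 21), (-18, 20)) = 12.0416
d((-30, 21), (15, 13)) = 45.7056
d((-7, -22), (-18, 20)) = 43.4166
d((-7, -22), (15, 13)) = 41.3401
d((-18, 20), (15, 13)) = 33.7343

Closest pair: (-7, 8) and (-12, 13) with distance 7.0711

The closest pair is (-7, 8) and (-12, 13) with Euclidean distance 7.0711. For 8 points, brute-force pairwise comparison is shown above. For large n, the divide-and-conquer algorithm (sort by x, recurse on halves, check the dividing strip) achieves O(n log n).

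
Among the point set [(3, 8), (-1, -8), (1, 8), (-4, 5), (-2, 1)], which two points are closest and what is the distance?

Computing all pairwise distances among 5 points:

d((3, 8), (-1, -8)) = 16.4924
d((3, 8), (1, 8)) = 2.0 <-- minimum
d((3, 8), (-4, 5)) = 7.6158
d((3, 8), (-2, 1)) = 8.6023
d((-1, -8), (1, 8)) = 16.1245
d((-1, -8), (-4, 5)) = 13.3417
d((-1, -8), (-2, 1)) = 9.0554
d((1, 8), (-4, 5)) = 5.831
d((1, 8), (-2, 1)) = 7.6158
d((-4, 5), (-2, 1)) = 4.4721

Closest pair: (3, 8) and (1, 8) with distance 2.0

The closest pair is (3, 8) and (1, 8) with Euclidean distance 2.0. For 5 points, brute-force pairwise comparison is shown above. For large n, the divide-and-conquer algorithm (sort by x, recurse on halves, check the dividing strip) achieves O(n log n).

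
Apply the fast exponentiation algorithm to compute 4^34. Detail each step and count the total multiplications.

Computing 4^34 by squaring (build up from 4^1; each line after the first costs one multiplication):

4^1 = 4
4^2 = (4^1)^2 = 4^2 = 16
4^4 = (4^2)^2 = 16^2 = 256
4^8 = (4^4)^2 = 256^2 = 65536
4^16 = (4^8)^2 = 65536^2 = 4294967296
4^17 = 4 * 4^16 = 4 * 4294967296 = 17179869184
4^34 = (4^17)^2 = 17179869184^2 = 295147905179352825856

Result: 295147905179352825856
Multiplications needed: 6 (6 lines after 4^1)

4^34 = 295147905179352825856. Using exponentiation by squaring, this requires 6 multiplications. The key idea: if the exponent is even, square the half-power; if odd, multiply by the base once.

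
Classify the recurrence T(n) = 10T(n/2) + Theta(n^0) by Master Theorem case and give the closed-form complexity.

Master Theorem for T(n) = 10T(n/2) + O(n^0):

a = 10, b = 2, c = 0
log_b(a) = log_2(10) = 3.3219

Case 1: c = 0 < log_2(10) = 3.3219
T(n) = O(n^(log_2 10))

For T(n) = 10T(n/2) + O(n^0): log_2(10) = 3.3219. This is Case 1 of the Master Theorem (c < log_b(a), work dominated by leaves), giving O(n^(log_2 10)).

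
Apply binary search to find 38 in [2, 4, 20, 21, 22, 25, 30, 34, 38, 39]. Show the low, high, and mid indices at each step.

Binary search for 38 in [2, 4, 20, 21, 22, 25, 30, 34, 38, 39]:

lo=0, hi=9, mid=4, arr[mid]=22 -> 22 < 38, search right half
lo=5, hi=9, mid=7, arr[mid]=34 -> 34 < 38, search right half
lo=8, hi=9, mid=8, arr[mid]=38 -> Found target at index 8!

Binary search finds 38 at index 8 after 3 comparisons. The search repeatedly halves the search space by comparing with the middle element.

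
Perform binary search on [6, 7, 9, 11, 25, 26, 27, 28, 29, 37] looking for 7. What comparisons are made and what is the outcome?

Binary search for 7 in [6, 7, 9, 11, 25, 26, 27, 28, 29, 37]:

lo=0, hi=9, mid=4, arr[mid]=25 -> 25 > 7, search left half
lo=0, hi=3, mid=1, arr[mid]=7 -> Found target at index 1!

Binary search finds 7 at index 1 after 2 comparisons. The search repeatedly halves the search space by comparing with the middle element.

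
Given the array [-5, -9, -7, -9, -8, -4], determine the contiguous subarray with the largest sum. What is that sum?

Using Kadane's algorithm on [-5, -9, -7, -9, -8, -4]:

Scanning through the array:
Position 1 (value -9): max_ending_here = -9, max_so_far = -5
Position 2 (value -7): max_ending_here = -7, max_so_far = -5
Position 3 (value -9): max_ending_here = -9, max_so_far = -5
Position 4 (value -8): max_ending_here = -8, max_so_far = -5
Position 5 (value -4): max_ending_here = -4, max_so_far = -4

Maximum subarray: [-4]
Maximum sum: -4

The maximum subarray is [-4] with sum -4. This subarray runs from index 5 to index 5.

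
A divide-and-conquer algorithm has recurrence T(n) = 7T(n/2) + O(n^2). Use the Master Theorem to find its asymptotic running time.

Master Theorem for T(n) = 7T(n/2) + O(n^2):

a = 7, b = 2, c = 2
log_b(a) = log_2(7) = 2.8074

Case 1: c = 2 < log_2(7) = 2.8074
T(n) = O(n^(log_2 7))

For T(n) = 7T(n/2) + O(n^2): log_2(7) = 2.8074. This is Case 1 of the Master Theorem (c < log_b(a), work dominated by leaves), giving O(n^(log_2 7)).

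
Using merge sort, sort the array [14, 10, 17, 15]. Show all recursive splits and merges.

Merge sort trace:

Split: [14, 10, 17, 15] -> [14, 10] and [17, 15]
  Split: [14, 10] -> [14] and [10]
  Merge: [14] + [10] -> [10, 14]
  Split: [17, 15] -> [17] and [15]
  Merge: [17] + [15] -> [15, 17]
Merge: [10, 14] + [15, 17] -> [10, 14, 15, 17]

Final sorted array: [10, 14, 15, 17]

The merge sort proceeds by recursively splitting the array and merging sorted halves.
After all merges, the sorted array is [10, 14, 15, 17].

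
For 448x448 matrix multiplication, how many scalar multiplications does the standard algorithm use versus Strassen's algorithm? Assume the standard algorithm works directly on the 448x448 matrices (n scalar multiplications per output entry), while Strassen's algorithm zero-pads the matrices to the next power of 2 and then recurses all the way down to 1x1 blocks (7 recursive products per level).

Matrix multiplication for 448x448 matrices:

Strassen's algorithm requires power-of-2 dimensions. Pad 448x448 to 512x512 (next power of 2).

Standard algorithm: 448^3 = 89915392 multiplications
Strassen's algorithm: 7^(log2(512)) = 7^9 = 40353607 multiplications
Savings: 89915392 - 40353607 = 49561785 multiplications

Standard: 89915392 multiplications (448^3). Strassen: 40353607 multiplications (7^9, after padding to 512x512). Strassen reduces 8 recursive multiplications to 7 at each level.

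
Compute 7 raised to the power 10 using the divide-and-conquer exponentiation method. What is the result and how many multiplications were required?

Computing 7^10 by squaring (build up from 7^1; each line after the first costs one multiplication):

7^1 = 7
7^2 = (7^1)^2 = 7^2 = 49
7^4 = (7^2)^2 = 49^2 = 2401
7^5 = 7 * 7^4 = 7 * 2401 = 16807
7^10 = (7^5)^2 = 16807^2 = 282475249

Result: 282475249
Multiplications needed: 4 (4 lines after 7^1)

7^10 = 282475249. Using exponentiation by squaring, this requires 4 multiplications. The key idea: if the exponent is even, square the half-power; if odd, multiply by the base once.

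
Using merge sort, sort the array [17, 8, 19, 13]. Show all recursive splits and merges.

Merge sort trace:

Split: [17, 8, 19, 13] -> [17, 8] and [19, 13]
  Split: [17, 8] -> [17] and [8]
  Merge: [17] + [8] -> [8, 17]
  Split: [19, 13] -> [19] and [13]
  Merge: [19] + [13] -> [13, 19]
Merge: [8, 17] + [13, 19] -> [8, 13, 17, 19]

Final sorted array: [8, 13, 17, 19]

The merge sort proceeds by recursively splitting the array and merging sorted halves.
After all merges, the sorted array is [8, 13, 17, 19].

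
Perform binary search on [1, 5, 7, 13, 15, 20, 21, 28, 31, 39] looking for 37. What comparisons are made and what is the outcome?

Binary search for 37 in [1, 5, 7, 13, 15, 20, 21, 28, 31, 39]:

lo=0, hi=9, mid=4, arr[mid]=15 -> 15 < 37, search right half
lo=5, hi=9, mid=7, arr[mid]=28 -> 28 < 37, search right half
lo=8, hi=9, mid=8, arr[mid]=31 -> 31 < 37, search right half
lo=9, hi=9, mid=9, arr[mid]=39 -> 39 > 37, search left half
lo=9 > hi=8, target 37 not found

Binary search determines that 37 is not in the array after 4 comparisons. The search space was exhausted without finding the target.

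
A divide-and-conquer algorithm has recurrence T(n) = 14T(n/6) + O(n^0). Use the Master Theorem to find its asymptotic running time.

Master Theorem for T(n) = 14T(n/6) + O(n^0):

a = 14, b = 6, c = 0
log_b(a) = log_6(14) = 1.4729

Case 1: c = 0 < log_6(14) = 1.4729
T(n) = O(n^(log_6 14))

For T(n) = 14T(n/6) + O(n^0): log_6(14) = 1.4729. This is Case 1 of the Master Theorem (c < log_b(a), work dominated by leaves), giving O(n^(log_6 14)).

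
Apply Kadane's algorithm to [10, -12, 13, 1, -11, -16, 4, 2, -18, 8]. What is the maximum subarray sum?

Using Kadane's algorithm on [10, -12, 13, 1, -11, -16, 4, 2, -18, 8]:

Scanning through the array:
Position 1 (value -12): max_ending_here = -2, max_so_far = 10
Position 2 (value 13): max_ending_here = 13, max_so_far = 13
Position 3 (value 1): max_ending_here = 14, max_so_far = 14
Position 4 (value -11): max_ending_here = 3, max_so_far = 14
Position 5 (value -16): max_ending_here = -13, max_so_far = 14
Position 6 (value 4): max_ending_here = 4, max_so_far = 14
Position 7 (value 2): max_ending_here = 6, max_so_far = 14
Position 8 (value -18): max_ending_here = -12, max_so_far = 14
Position 9 (value 8): max_ending_here = 8, max_so_far = 14

Maximum subarray: [13, 1]
Maximum sum: 14

The maximum subarray is [13, 1] with sum 14. This subarray runs from index 2 to index 3.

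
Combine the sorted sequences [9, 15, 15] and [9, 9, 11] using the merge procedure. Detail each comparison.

Merging process:

Compare 9 vs 9: take 9 from left. Merged: [9]
Compare 15 vs 9: take 9 from right. Merged: [9, 9]
Compare 15 vs 9: take 9 from right. Merged: [9, 9, 9]
Compare 15 vs 11: take 11 from right. Merged: [9, 9, 9, 11]
Append remaining from left: [15, 15]. Merged: [9, 9, 9, 11, 15, 15]

Final merged array: [9, 9, 9, 11, 15, 15]
Total comparisons: 4

The merged array is [9, 9, 9, 11, 15, 15], requiring 4 comparisons. The merge step runs in O(n) time where n is the total number of elements.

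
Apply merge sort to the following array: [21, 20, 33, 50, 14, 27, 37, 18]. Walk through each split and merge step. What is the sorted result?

Merge sort trace:

Split: [21, 20, 33, 50, 14, 27, 37, 18] -> [21, 20, 33, 50] and [14, 27, 37, 18]
  Split: [21, 20, 33, 50] -> [21, 20] and [33, 50]
    Split: [21, 20] -> [21] and [20]
    Merge: [21] + [20] -> [20, 21]
    Split: [33, 50] -> [33] and [50]
    Merge: [33] + [50] -> [33, 50]
  Merge: [20, 21] + [33, 50] -> [20, 21, 33, 50]
  Split: [14, 27, 37, 18] -> [14, 27] and [37, 18]
    Split: [14, 27] -> [14] and [27]
    Merge: [14] + [27] -> [14, 27]
    Split: [37, 18] -> [37] and [18]
    Merge: [37] + [18] -> [18, 37]
  Merge: [14, 27] + [18, 37] -> [14, 18, 27, 37]
Merge: [20, 21, 33, 50] + [14, 18, 27, 37] -> [14, 18, 20, 21, 27, 33, 37, 50]

Final sorted array: [14, 18, 20, 21, 27, 33, 37, 50]

The merge sort proceeds by recursively splitting the array and merging sorted halves.
After all merges, the sorted array is [14, 18, 20, 21, 27, 33, 37, 50].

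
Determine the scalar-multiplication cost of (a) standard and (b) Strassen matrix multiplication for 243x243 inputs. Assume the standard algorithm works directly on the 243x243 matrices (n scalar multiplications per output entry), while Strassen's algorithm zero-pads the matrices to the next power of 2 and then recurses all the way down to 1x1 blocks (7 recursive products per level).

Matrix multiplication for 243x243 matrices:

Strassen's algorithm requires power-of-2 dimensions. Pad 243x243 to 256x256 (next power of 2).

Standard algorithm: 243^3 = 14348907 multiplications
Strassen's algorithm: 7^(log2(256)) = 7^8 = 5764801 multiplications
Savings: 14348907 - 5764801 = 8584106 multiplications

Standard: 14348907 multiplications (243^3). Strassen: 5764801 multiplications (7^8, after padding to 256x256). Strassen reduces 8 recursive multiplications to 7 at each level.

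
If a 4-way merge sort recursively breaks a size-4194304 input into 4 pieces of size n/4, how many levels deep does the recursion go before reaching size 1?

For divide and conquer with division factor 4:

Problem sizes at each level:
Level 0: 4194304
Level 1: 1048576
Level 2: 262144
Level 3: 65536
Level 4: 16384
Level 5: 4096
Level 6: 1024
Level 7: 256
Level 8: 64
Level 9: 16
Level 10: 4
Level 11: 1

The root is level 0 and the size-1 base case is level 11 (the tree spans levels 0 through 11, i.e. 12 levels counting the root), so the depth is the number of divisions: log_4(4194304) = 11

The recursion tree depth is log_4(4194304) = 11. At each level, the problem size is divided by 4, so it takes 11 divisions to reduce to a base case of size 1. The algorithm makes 4 recursive calls at each level.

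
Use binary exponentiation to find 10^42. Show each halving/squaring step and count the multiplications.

Computing 10^42 by squaring (build up from 10^1; each line after the first costs one multiplication):

10^1 = 10
10^2 = (10^1)^2 = 10^2 = 100
10^4 = (10^2)^2 = 100^2 = 10000
10^5 = 10 * 10^4 = 10 * 10000 = 100000
10^10 = (10^5)^2 = 100000^2 = 10000000000
10^20 = (10^10)^2 = 10000000000^2 = 100000000000000000000
10^21 = 10 * 10^20 = 10 * 100000000000000000000 = 1000000000000000000000
10^42 = (10^21)^2 = 1000000000000000000000^2 = 1000000000000000000000000000000000000000000

Result: 1000000000000000000000000000000000000000000
Multiplications needed: 7 (7 lines after 10^1)

10^42 = 1000000000000000000000000000000000000000000. Using exponentiation by squaring, this requires 7 multiplications. The key idea: if the exponent is even, square the half-power; if odd, multiply by the base once.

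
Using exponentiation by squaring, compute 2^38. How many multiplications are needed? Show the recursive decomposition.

Computing 2^38 by squaring (build up from 2^1; each line after the first costs one multiplication):

2^1 = 2
2^2 = (2^1)^2 = 2^2 = 4
2^4 = (2^2)^2 = 4^2 = 16
2^8 = (2^4)^2 = 16^2 = 256
2^9 = 2 * 2^8 = 2 * 256 = 512
2^18 = (2^9)^2 = 512^2 = 262144
2^19 = 2 * 2^18 = 2 * 262144 = 524288
2^38 = (2^19)^2 = 524288^2 = 274877906944

Result: 274877906944
Multiplications needed: 7 (7 lines after 2^1)

2^38 = 274877906944. Using exponentiation by squaring, this requires 7 multiplications. The key idea: if the exponent is even, square the half-power; if odd, multiply by the base once.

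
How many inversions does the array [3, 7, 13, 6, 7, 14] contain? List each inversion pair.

Finding inversions in [3, 7, 13, 6, 7, 14]:

(1, 3): arr[1]=7 > arr[3]=6
(2, 3): arr[2]=13 > arr[3]=6
(2, 4): arr[2]=13 > arr[4]=7

Total inversions: 3

The array has 3 inversion(s): (1,3), (2,3), (2,4). Each pair (i,j) satisfies i < j and arr[i] > arr[j].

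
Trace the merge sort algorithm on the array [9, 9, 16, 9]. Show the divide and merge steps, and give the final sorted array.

Merge sort trace:

Split: [9, 9, 16, 9] -> [9, 9] and [16, 9]
  Split: [9, 9] -> [9] and [9]
  Merge: [9] + [9] -> [9, 9]
  Split: [16, 9] -> [16] and [9]
  Merge: [16] + [9] -> [9, 16]
Merge: [9, 9] + [9, 16] -> [9, 9, 9, 16]

Final sorted array: [9, 9, 9, 16]

The merge sort proceeds by recursively splitting the array and merging sorted halves.
After all merges, the sorted array is [9, 9, 9, 16].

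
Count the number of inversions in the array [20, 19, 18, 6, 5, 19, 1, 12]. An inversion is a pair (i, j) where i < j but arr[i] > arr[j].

Finding inversions in [20, 19, 18, 6, 5, 19, 1, 12]:

(0, 1): arr[0]=20 > arr[1]=19
(0, 2): arr[0]=20 > arr[2]=18
(0, 3): arr[0]=20 > arr[3]=6
(0, 4): arr[0]=20 > arr[4]=5
(0, 5): arr[0]=20 > arr[5]=19
(0, 6): arr[0]=20 > arr[6]=1
(0, 7): arr[0]=20 > arr[7]=12
(1, 2): arr[1]=19 > arr[2]=18
(1, 3): arr[1]=19 > arr[3]=6
(1, 4): arr[1]=19 > arr[4]=5
(1, 6): arr[1]=19 > arr[6]=1
(1, 7): arr[1]=19 > arr[7]=12
(2, 3): arr[2]=18 > arr[3]=6
(2, 4): arr[2]=18 > arr[4]=5
(2, 6): arr[2]=18 > arr[6]=1
(2, 7): arr[2]=18 > arr[7]=12
(3, 4): arr[3]=6 > arr[4]=5
(3, 6): arr[3]=6 > arr[6]=1
(4, 6): arr[4]=5 > arr[6]=1
(5, 6): arr[5]=19 > arr[6]=1
(5, 7): arr[5]=19 > arr[7]=12

Total inversions: 21

The array has 21 inversion(s): (0,1), (0,2), (0,3), (0,4), (0,5), (0,6), (0,7), (1,2), (1,3), (1,4), (1,6), (1,7), (2,3), (2,4), (2,6), (2,7), (3,4), (3,6), (4,6), (5,6), (5,7). Each pair (i,j) satisfies i < j and arr[i] > arr[j].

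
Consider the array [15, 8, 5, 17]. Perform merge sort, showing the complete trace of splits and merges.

Merge sort trace:

Split: [15, 8, 5, 17] -> [15, 8] and [5, 17]
  Split: [15, 8] -> [15] and [8]
  Merge: [15] + [8] -> [8, 15]
  Split: [5, 17] -> [5] and [17]
  Merge: [5] + [17] -> [5, 17]
Merge: [8, 15] + [5, 17] -> [5, 8, 15, 17]

Final sorted array: [5, 8, 15, 17]

The merge sort proceeds by recursively splitting the array and merging sorted halves.
After all merges, the sorted array is [5, 8, 15, 17].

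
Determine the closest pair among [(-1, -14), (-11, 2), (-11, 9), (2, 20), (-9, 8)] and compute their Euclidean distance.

Computing all pairwise distances among 5 points:

d((-1, -14), (-11, 2)) = 18.868
d((-1, -14), (-11, 9)) = 25.0799
d((-1, -14), (2, 20)) = 34.1321
d((-1, -14), (-9, 8)) = 23.4094
d((-11, 2), (-11, 9)) = 7.0
d((-11, 2), (2, 20)) = 22.2036
d((-11, 2), (-9, 8)) = 6.3246
d((-11, 9), (2, 20)) = 17.0294
d((-11, 9), (-9, 8)) = 2.2361 <-- minimum
d((2, 20), (-9, 8)) = 16.2788

Closest pair: (-11, 9) and (-9, 8) with distance 2.2361

The closest pair is (-11, 9) and (-9, 8) with Euclidean distance 2.2361. For 5 points, brute-force pairwise comparison is shown above. For large n, the divide-and-conquer algorithm (sort by x, recurse on halves, check the dividing strip) achieves O(n log n).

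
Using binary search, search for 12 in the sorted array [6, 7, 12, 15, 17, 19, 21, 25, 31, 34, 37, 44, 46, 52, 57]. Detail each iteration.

Binary search for 12 in [6, 7, 12, 15, 17, 19, 21, 25, 31, 34, 37, 44, 46, 52, 57]:

lo=0, hi=14, mid=7, arr[mid]=25 -> 25 > 12, search left half
lo=0, hi=6, mid=3, arr[mid]=15 -> 15 > 12, search left half
lo=0, hi=2, mid=1, arr[mid]=7 -> 7 < 12, search right half
lo=2, hi=2, mid=2, arr[mid]=12 -> Found target at index 2!

Binary search finds 12 at index 2 after 4 comparisons. The search repeatedly halves the search space by comparing with the middle element.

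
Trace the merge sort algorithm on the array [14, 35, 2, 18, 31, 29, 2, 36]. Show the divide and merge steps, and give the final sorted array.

Merge sort trace:

Split: [14, 35, 2, 18, 31, 29, 2, 36] -> [14, 35, 2, 18] and [31, 29, 2, 36]
  Split: [14, 35, 2, 18] -> [14, 35] and [2, 18]
    Split: [14, 35] -> [14] and [35]
    Merge: [14] + [35] -> [14, 35]
    Split: [2, 18] -> [2] and [18]
    Merge: [2] + [18] -> [2, 18]
  Merge: [14, 35] + [2, 18] -> [2, 14, 18, 35]
  Split: [31, 29, 2, 36] -> [31, 29] and [2, 36]
    Split: [31, 29] -> [31] and [29]
    Merge: [31] + [29] -> [29, 31]
    Split: [2, 36] -> [2] and [36]
    Merge: [2] + [36] -> [2, 36]
  Merge: [29, 31] + [2, 36] -> [2, 29, 31, 36]
Merge: [2, 14, 18, 35] + [2, 29, 31, 36] -> [2, 2, 14, 18, 29, 31, 35, 36]

Final sorted array: [2, 2, 14, 18, 29, 31, 35, 36]

The merge sort proceeds by recursively splitting the array and merging sorted halves.
After all merges, the sorted array is [2, 2, 14, 18, 29, 31, 35, 36].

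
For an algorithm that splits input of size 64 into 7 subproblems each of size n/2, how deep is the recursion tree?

For divide and conquer with division factor 2:

Problem sizes at each level:
Level 0: 64
Level 1: 32
Level 2: 16
Level 3: 8
Level 4: 4
Level 5: 2
Level 6: 1

The root is level 0 and the size-1 base case is level 6 (the tree spans levels 0 through 6, i.e. 7 levels counting the root), so the depth is the number of divisions: log_2(64) = 6

The recursion tree depth is log_2(64) = 6. At each level, the problem size is divided by 2, so it takes 6 divisions to reduce to a base case of size 1. The algorithm makes 7 recursive calls at each level.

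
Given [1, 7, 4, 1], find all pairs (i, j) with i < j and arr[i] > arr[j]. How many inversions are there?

Finding inversions in [1, 7, 4, 1]:

(1, 2): arr[1]=7 > arr[2]=4
(1, 3): arr[1]=7 > arr[3]=1
(2, 3): arr[2]=4 > arr[3]=1

Total inversions: 3

The array has 3 inversion(s): (1,2), (1,3), (2,3). Each pair (i,j) satisfies i < j and arr[i] > arr[j].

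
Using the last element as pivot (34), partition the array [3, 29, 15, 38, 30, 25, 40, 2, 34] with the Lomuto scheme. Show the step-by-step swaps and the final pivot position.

Lomuto partition with pivot = 34:

Initial array: [3, 29, 15, 38, 30, 25, 40, 2, 34]

arr[0]=3 <= 34: swap with position 0, array becomes [3, 29, 15, 38, 30, 25, 40, 2, 34]
arr[1]=29 <= 34: swap with position 1, array becomes [3, 29, 15, 38, 30, 25, 40, 2, 34]
arr[2]=15 <= 34: swap with position 2, array becomes [3, 29, 15, 38, 30, 25, 40, 2, 34]
arr[3]=38 > 34: no swap
arr[4]=30 <= 34: swap with position 3, array becomes [3, 29, 15, 30, 38, 25, 40, 2, 34]
arr[5]=25 <= 34: swap with position 4, array becomes [3, 29, 15, 30, 25, 38, 40, 2, 34]
arr[6]=40 > 34: no swap
arr[7]=2 <= 34: swap with position 5, array becomes [3, 29, 15, 30, 25, 2, 40, 38, 34]

Place pivot at position 6: [3, 29, 15, 30, 25, 2, 34, 38, 40]
Pivot position: 6

After partitioning with pivot 34, the array becomes [3, 29, 15, 30, 25, 2, 34, 38, 40]. The pivot is placed at index 6. All elements to the left of the pivot are <= 34, and all elements to the right are > 34.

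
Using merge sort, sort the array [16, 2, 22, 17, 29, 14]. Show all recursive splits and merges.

Merge sort trace:

Split: [16, 2, 22, 17, 29, 14] -> [16, 2, 22] and [17, 29, 14]
  Split: [16, 2, 22] -> [16] and [2, 22]
    Split: [2, 22] -> [2] and [22]
    Merge: [2] + [22] -> [2, 22]
  Merge: [16] + [2, 22] -> [2, 16, 22]
  Split: [17, 29, 14] -> [17] and [29, 14]
    Split: [29, 14] -> [29] and [14]
    Merge: [29] + [14] -> [14, 29]
  Merge: [17] + [14, 29] -> [14, 17, 29]
Merge: [2, 16, 22] + [14, 17, 29] -> [2, 14, 16, 17, 22, 29]

Final sorted array: [2, 14, 16, 17, 22, 29]

The merge sort proceeds by recursively splitting the array and merging sorted halves.
After all merges, the sorted array is [2, 14, 16, 17, 22, 29].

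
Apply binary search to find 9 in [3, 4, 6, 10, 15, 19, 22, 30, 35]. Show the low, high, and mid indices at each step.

Binary search for 9 in [3, 4, 6, 10, 15, 19, 22, 30, 35]:

lo=0, hi=8, mid=4, arr[mid]=15 -> 15 > 9, search left half
lo=0, hi=3, mid=1, arr[mid]=4 -> 4 < 9, search right half
lo=2, hi=3, mid=2, arr[mid]=6 -> 6 < 9, search right half
lo=3, hi=3, mid=3, arr[mid]=10 -> 10 > 9, search left half
lo=3 > hi=2, target 9 not found

Binary search determines that 9 is not in the array after 4 comparisons. The search space was exhausted without finding the target.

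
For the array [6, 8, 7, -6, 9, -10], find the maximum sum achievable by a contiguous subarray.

Using Kadane's algorithm on [6, 8, 7, -6, 9, -10]:

Scanning through the array:
Position 1 (value 8): max_ending_here = 14, max_so_far = 14
Position 2 (value 7): max_ending_here = 21, max_so_far = 21
Position 3 (value -6): max_ending_here = 15, max_so_far = 21
Position 4 (value 9): max_ending_here = 24, max_so_far = 24
Position 5 (value -10): max_ending_here = 14, max_so_far = 24

Maximum subarray: [6, 8, 7, -6, 9]
Maximum sum: 24

The maximum subarray is [6, 8, 7, -6, 9] with sum 24. This subarray runs from index 0 to index 4.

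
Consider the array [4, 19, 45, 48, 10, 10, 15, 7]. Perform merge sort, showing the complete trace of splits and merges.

Merge sort trace:

Split: [4, 19, 45, 48, 10, 10, 15, 7] -> [4, 19, 45, 48] and [10, 10, 15, 7]
  Split: [4, 19, 45, 48] -> [4, 19] and [45, 48]
    Split: [4, 19] -> [4] and [19]
    Merge: [4] + [19] -> [4, 19]
    Split: [45, 48] -> [45] and [48]
    Merge: [45] + [48] -> [45, 48]
  Merge: [4, 19] + [45, 48] -> [4, 19, 45, 48]
  Split: [10, 10, 15, 7] -> [10, 10] and [15, 7]
    Split: [10, 10] -> [10] and [10]
    Merge: [10] + [10] -> [10, 10]
    Split: [15, 7] -> [15] and [7]
    Merge: [15] + [7] -> [7, 15]
  Merge: [10, 10] + [7, 15] -> [7, 10, 10, 15]
Merge: [4, 19, 45, 48] + [7, 10, 10, 15] -> [4, 7, 10, 10, 15, 19, 45, 48]

Final sorted array: [4, 7, 10, 10, 15, 19, 45, 48]

The merge sort proceeds by recursively splitting the array and merging sorted halves.
After all merges, the sorted array is [4, 7, 10, 10, 15, 19, 45, 48].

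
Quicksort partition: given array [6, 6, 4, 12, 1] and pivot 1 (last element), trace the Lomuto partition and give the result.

Lomuto partition with pivot = 1:

Initial array: [6, 6, 4, 12, 1]

arr[0]=6 > 1: no swap
arr[1]=6 > 1: no swap
arr[2]=4 > 1: no swap
arr[3]=12 > 1: no swap

Place pivot at position 0: [1, 6, 4, 12, 6]
Pivot position: 0

After partitioning with pivot 1, the array becomes [1, 6, 4, 12, 6]. The pivot is placed at index 0. All elements to the left of the pivot are <= 1, and all elements to the right are > 1.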